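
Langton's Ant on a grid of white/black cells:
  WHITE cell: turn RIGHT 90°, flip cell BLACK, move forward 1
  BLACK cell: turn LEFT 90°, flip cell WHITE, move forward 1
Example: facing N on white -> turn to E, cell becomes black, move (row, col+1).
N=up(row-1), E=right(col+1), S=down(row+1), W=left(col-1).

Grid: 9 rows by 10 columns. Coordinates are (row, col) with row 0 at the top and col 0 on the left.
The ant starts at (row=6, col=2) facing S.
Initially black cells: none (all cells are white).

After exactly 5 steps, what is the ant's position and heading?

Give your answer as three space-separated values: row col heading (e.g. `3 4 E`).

Step 1: on WHITE (6,2): turn R to W, flip to black, move to (6,1). |black|=1
Step 2: on WHITE (6,1): turn R to N, flip to black, move to (5,1). |black|=2
Step 3: on WHITE (5,1): turn R to E, flip to black, move to (5,2). |black|=3
Step 4: on WHITE (5,2): turn R to S, flip to black, move to (6,2). |black|=4
Step 5: on BLACK (6,2): turn L to E, flip to white, move to (6,3). |black|=3

Answer: 6 3 E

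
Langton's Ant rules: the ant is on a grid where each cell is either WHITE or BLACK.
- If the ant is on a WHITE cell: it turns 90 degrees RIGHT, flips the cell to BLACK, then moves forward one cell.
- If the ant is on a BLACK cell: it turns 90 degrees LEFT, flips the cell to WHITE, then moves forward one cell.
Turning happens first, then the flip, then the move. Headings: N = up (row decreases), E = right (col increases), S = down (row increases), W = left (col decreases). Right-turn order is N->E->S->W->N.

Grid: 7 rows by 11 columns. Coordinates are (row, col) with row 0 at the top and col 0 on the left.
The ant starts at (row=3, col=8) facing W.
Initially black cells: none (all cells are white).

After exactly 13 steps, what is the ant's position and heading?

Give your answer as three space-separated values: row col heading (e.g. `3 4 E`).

Answer: 4 8 N

Derivation:
Step 1: on WHITE (3,8): turn R to N, flip to black, move to (2,8). |black|=1
Step 2: on WHITE (2,8): turn R to E, flip to black, move to (2,9). |black|=2
Step 3: on WHITE (2,9): turn R to S, flip to black, move to (3,9). |black|=3
Step 4: on WHITE (3,9): turn R to W, flip to black, move to (3,8). |black|=4
Step 5: on BLACK (3,8): turn L to S, flip to white, move to (4,8). |black|=3
Step 6: on WHITE (4,8): turn R to W, flip to black, move to (4,7). |black|=4
Step 7: on WHITE (4,7): turn R to N, flip to black, move to (3,7). |black|=5
Step 8: on WHITE (3,7): turn R to E, flip to black, move to (3,8). |black|=6
Step 9: on WHITE (3,8): turn R to S, flip to black, move to (4,8). |black|=7
Step 10: on BLACK (4,8): turn L to E, flip to white, move to (4,9). |black|=6
Step 11: on WHITE (4,9): turn R to S, flip to black, move to (5,9). |black|=7
Step 12: on WHITE (5,9): turn R to W, flip to black, move to (5,8). |black|=8
Step 13: on WHITE (5,8): turn R to N, flip to black, move to (4,8). |black|=9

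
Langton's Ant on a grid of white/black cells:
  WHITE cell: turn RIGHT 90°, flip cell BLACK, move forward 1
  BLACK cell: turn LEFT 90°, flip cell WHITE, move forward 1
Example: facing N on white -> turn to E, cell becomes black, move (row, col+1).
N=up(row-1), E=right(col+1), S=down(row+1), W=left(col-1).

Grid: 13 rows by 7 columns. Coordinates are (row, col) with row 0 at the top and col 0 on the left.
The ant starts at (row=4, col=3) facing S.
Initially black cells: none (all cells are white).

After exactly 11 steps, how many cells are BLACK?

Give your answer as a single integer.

Answer: 7

Derivation:
Step 1: on WHITE (4,3): turn R to W, flip to black, move to (4,2). |black|=1
Step 2: on WHITE (4,2): turn R to N, flip to black, move to (3,2). |black|=2
Step 3: on WHITE (3,2): turn R to E, flip to black, move to (3,3). |black|=3
Step 4: on WHITE (3,3): turn R to S, flip to black, move to (4,3). |black|=4
Step 5: on BLACK (4,3): turn L to E, flip to white, move to (4,4). |black|=3
Step 6: on WHITE (4,4): turn R to S, flip to black, move to (5,4). |black|=4
Step 7: on WHITE (5,4): turn R to W, flip to black, move to (5,3). |black|=5
Step 8: on WHITE (5,3): turn R to N, flip to black, move to (4,3). |black|=6
Step 9: on WHITE (4,3): turn R to E, flip to black, move to (4,4). |black|=7
Step 10: on BLACK (4,4): turn L to N, flip to white, move to (3,4). |black|=6
Step 11: on WHITE (3,4): turn R to E, flip to black, move to (3,5). |black|=7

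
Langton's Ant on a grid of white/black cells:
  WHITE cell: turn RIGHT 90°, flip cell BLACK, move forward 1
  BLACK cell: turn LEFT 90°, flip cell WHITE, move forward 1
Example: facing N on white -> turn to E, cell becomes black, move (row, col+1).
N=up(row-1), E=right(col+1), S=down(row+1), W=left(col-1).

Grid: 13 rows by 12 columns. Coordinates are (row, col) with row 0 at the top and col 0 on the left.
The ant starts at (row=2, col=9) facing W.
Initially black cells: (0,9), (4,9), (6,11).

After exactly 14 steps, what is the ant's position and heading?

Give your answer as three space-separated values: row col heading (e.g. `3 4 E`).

Answer: 5 8 W

Derivation:
Step 1: on WHITE (2,9): turn R to N, flip to black, move to (1,9). |black|=4
Step 2: on WHITE (1,9): turn R to E, flip to black, move to (1,10). |black|=5
Step 3: on WHITE (1,10): turn R to S, flip to black, move to (2,10). |black|=6
Step 4: on WHITE (2,10): turn R to W, flip to black, move to (2,9). |black|=7
Step 5: on BLACK (2,9): turn L to S, flip to white, move to (3,9). |black|=6
Step 6: on WHITE (3,9): turn R to W, flip to black, move to (3,8). |black|=7
Step 7: on WHITE (3,8): turn R to N, flip to black, move to (2,8). |black|=8
Step 8: on WHITE (2,8): turn R to E, flip to black, move to (2,9). |black|=9
Step 9: on WHITE (2,9): turn R to S, flip to black, move to (3,9). |black|=10
Step 10: on BLACK (3,9): turn L to E, flip to white, move to (3,10). |black|=9
Step 11: on WHITE (3,10): turn R to S, flip to black, move to (4,10). |black|=10
Step 12: on WHITE (4,10): turn R to W, flip to black, move to (4,9). |black|=11
Step 13: on BLACK (4,9): turn L to S, flip to white, move to (5,9). |black|=10
Step 14: on WHITE (5,9): turn R to W, flip to black, move to (5,8). |black|=11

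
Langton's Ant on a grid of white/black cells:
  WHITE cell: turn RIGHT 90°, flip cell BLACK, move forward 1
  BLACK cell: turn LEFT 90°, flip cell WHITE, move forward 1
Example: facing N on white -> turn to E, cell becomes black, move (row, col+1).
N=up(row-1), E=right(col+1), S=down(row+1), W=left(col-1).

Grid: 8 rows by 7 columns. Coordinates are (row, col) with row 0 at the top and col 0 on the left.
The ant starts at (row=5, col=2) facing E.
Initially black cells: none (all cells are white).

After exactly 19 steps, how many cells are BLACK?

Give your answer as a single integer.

Step 1: on WHITE (5,2): turn R to S, flip to black, move to (6,2). |black|=1
Step 2: on WHITE (6,2): turn R to W, flip to black, move to (6,1). |black|=2
Step 3: on WHITE (6,1): turn R to N, flip to black, move to (5,1). |black|=3
Step 4: on WHITE (5,1): turn R to E, flip to black, move to (5,2). |black|=4
Step 5: on BLACK (5,2): turn L to N, flip to white, move to (4,2). |black|=3
Step 6: on WHITE (4,2): turn R to E, flip to black, move to (4,3). |black|=4
Step 7: on WHITE (4,3): turn R to S, flip to black, move to (5,3). |black|=5
Step 8: on WHITE (5,3): turn R to W, flip to black, move to (5,2). |black|=6
Step 9: on WHITE (5,2): turn R to N, flip to black, move to (4,2). |black|=7
Step 10: on BLACK (4,2): turn L to W, flip to white, move to (4,1). |black|=6
Step 11: on WHITE (4,1): turn R to N, flip to black, move to (3,1). |black|=7
Step 12: on WHITE (3,1): turn R to E, flip to black, move to (3,2). |black|=8
Step 13: on WHITE (3,2): turn R to S, flip to black, move to (4,2). |black|=9
Step 14: on WHITE (4,2): turn R to W, flip to black, move to (4,1). |black|=10
Step 15: on BLACK (4,1): turn L to S, flip to white, move to (5,1). |black|=9
Step 16: on BLACK (5,1): turn L to E, flip to white, move to (5,2). |black|=8
Step 17: on BLACK (5,2): turn L to N, flip to white, move to (4,2). |black|=7
Step 18: on BLACK (4,2): turn L to W, flip to white, move to (4,1). |black|=6
Step 19: on WHITE (4,1): turn R to N, flip to black, move to (3,1). |black|=7

Answer: 7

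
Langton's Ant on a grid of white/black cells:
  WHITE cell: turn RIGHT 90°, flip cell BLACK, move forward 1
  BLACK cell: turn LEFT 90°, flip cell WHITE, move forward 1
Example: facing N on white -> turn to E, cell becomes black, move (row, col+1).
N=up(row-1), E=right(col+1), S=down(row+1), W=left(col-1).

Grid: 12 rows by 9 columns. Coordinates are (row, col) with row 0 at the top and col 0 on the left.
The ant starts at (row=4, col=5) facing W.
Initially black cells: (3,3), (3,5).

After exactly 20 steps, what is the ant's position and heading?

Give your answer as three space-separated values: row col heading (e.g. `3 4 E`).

Answer: 4 3 E

Derivation:
Step 1: on WHITE (4,5): turn R to N, flip to black, move to (3,5). |black|=3
Step 2: on BLACK (3,5): turn L to W, flip to white, move to (3,4). |black|=2
Step 3: on WHITE (3,4): turn R to N, flip to black, move to (2,4). |black|=3
Step 4: on WHITE (2,4): turn R to E, flip to black, move to (2,5). |black|=4
Step 5: on WHITE (2,5): turn R to S, flip to black, move to (3,5). |black|=5
Step 6: on WHITE (3,5): turn R to W, flip to black, move to (3,4). |black|=6
Step 7: on BLACK (3,4): turn L to S, flip to white, move to (4,4). |black|=5
Step 8: on WHITE (4,4): turn R to W, flip to black, move to (4,3). |black|=6
Step 9: on WHITE (4,3): turn R to N, flip to black, move to (3,3). |black|=7
Step 10: on BLACK (3,3): turn L to W, flip to white, move to (3,2). |black|=6
Step 11: on WHITE (3,2): turn R to N, flip to black, move to (2,2). |black|=7
Step 12: on WHITE (2,2): turn R to E, flip to black, move to (2,3). |black|=8
Step 13: on WHITE (2,3): turn R to S, flip to black, move to (3,3). |black|=9
Step 14: on WHITE (3,3): turn R to W, flip to black, move to (3,2). |black|=10
Step 15: on BLACK (3,2): turn L to S, flip to white, move to (4,2). |black|=9
Step 16: on WHITE (4,2): turn R to W, flip to black, move to (4,1). |black|=10
Step 17: on WHITE (4,1): turn R to N, flip to black, move to (3,1). |black|=11
Step 18: on WHITE (3,1): turn R to E, flip to black, move to (3,2). |black|=12
Step 19: on WHITE (3,2): turn R to S, flip to black, move to (4,2). |black|=13
Step 20: on BLACK (4,2): turn L to E, flip to white, move to (4,3). |black|=12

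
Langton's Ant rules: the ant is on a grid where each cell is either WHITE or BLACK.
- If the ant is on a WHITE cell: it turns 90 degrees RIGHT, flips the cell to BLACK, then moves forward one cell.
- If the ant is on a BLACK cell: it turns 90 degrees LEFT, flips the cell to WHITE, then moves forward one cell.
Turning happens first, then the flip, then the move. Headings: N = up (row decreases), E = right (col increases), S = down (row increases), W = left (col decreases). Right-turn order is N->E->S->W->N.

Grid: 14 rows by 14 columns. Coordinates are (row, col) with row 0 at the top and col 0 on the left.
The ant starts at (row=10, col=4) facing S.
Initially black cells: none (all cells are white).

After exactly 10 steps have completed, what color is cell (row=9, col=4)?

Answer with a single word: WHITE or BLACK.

Step 1: on WHITE (10,4): turn R to W, flip to black, move to (10,3). |black|=1
Step 2: on WHITE (10,3): turn R to N, flip to black, move to (9,3). |black|=2
Step 3: on WHITE (9,3): turn R to E, flip to black, move to (9,4). |black|=3
Step 4: on WHITE (9,4): turn R to S, flip to black, move to (10,4). |black|=4
Step 5: on BLACK (10,4): turn L to E, flip to white, move to (10,5). |black|=3
Step 6: on WHITE (10,5): turn R to S, flip to black, move to (11,5). |black|=4
Step 7: on WHITE (11,5): turn R to W, flip to black, move to (11,4). |black|=5
Step 8: on WHITE (11,4): turn R to N, flip to black, move to (10,4). |black|=6
Step 9: on WHITE (10,4): turn R to E, flip to black, move to (10,5). |black|=7
Step 10: on BLACK (10,5): turn L to N, flip to white, move to (9,5). |black|=6

Answer: BLACK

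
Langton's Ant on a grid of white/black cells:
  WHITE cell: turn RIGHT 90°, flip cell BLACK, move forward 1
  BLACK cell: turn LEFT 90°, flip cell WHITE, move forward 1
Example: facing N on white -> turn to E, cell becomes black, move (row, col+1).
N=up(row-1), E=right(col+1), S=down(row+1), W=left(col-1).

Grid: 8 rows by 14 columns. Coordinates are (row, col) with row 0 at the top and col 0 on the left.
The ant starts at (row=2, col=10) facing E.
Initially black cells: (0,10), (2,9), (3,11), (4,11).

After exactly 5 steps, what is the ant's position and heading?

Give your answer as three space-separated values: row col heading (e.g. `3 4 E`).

Answer: 1 8 N

Derivation:
Step 1: on WHITE (2,10): turn R to S, flip to black, move to (3,10). |black|=5
Step 2: on WHITE (3,10): turn R to W, flip to black, move to (3,9). |black|=6
Step 3: on WHITE (3,9): turn R to N, flip to black, move to (2,9). |black|=7
Step 4: on BLACK (2,9): turn L to W, flip to white, move to (2,8). |black|=6
Step 5: on WHITE (2,8): turn R to N, flip to black, move to (1,8). |black|=7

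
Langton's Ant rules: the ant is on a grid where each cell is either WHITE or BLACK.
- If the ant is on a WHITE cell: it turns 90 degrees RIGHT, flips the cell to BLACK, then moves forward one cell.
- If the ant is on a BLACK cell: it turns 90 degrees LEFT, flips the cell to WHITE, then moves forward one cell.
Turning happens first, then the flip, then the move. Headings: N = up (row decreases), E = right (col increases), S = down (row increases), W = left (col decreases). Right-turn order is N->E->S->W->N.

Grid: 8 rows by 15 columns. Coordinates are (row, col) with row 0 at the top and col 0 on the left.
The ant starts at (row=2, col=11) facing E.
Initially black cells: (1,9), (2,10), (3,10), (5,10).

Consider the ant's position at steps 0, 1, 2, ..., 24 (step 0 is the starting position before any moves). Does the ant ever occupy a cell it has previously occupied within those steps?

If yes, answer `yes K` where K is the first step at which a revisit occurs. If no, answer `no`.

Answer: yes 6

Derivation:
Step 1: on WHITE (2,11): turn R to S, flip to black, move to (3,11). |black|=5 — new cell
Step 2: on WHITE (3,11): turn R to W, flip to black, move to (3,10). |black|=6 — new cell
Step 3: on BLACK (3,10): turn L to S, flip to white, move to (4,10). |black|=5 — new cell
Step 4: on WHITE (4,10): turn R to W, flip to black, move to (4,9). |black|=6 — new cell
Step 5: on WHITE (4,9): turn R to N, flip to black, move to (3,9). |black|=7 — new cell
Step 6: on WHITE (3,9): turn R to E, flip to black, move to (3,10). |black|=8 — REVISIT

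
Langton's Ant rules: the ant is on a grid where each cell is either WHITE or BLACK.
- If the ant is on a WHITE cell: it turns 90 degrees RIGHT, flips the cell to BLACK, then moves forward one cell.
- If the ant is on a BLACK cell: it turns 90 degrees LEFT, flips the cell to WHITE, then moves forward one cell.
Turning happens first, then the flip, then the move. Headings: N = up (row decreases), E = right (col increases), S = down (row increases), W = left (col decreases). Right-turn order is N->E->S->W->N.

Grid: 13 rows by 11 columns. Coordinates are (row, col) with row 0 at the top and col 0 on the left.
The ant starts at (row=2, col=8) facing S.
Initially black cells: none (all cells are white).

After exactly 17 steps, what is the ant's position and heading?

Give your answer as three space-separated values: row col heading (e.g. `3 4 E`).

Answer: 2 9 E

Derivation:
Step 1: on WHITE (2,8): turn R to W, flip to black, move to (2,7). |black|=1
Step 2: on WHITE (2,7): turn R to N, flip to black, move to (1,7). |black|=2
Step 3: on WHITE (1,7): turn R to E, flip to black, move to (1,8). |black|=3
Step 4: on WHITE (1,8): turn R to S, flip to black, move to (2,8). |black|=4
Step 5: on BLACK (2,8): turn L to E, flip to white, move to (2,9). |black|=3
Step 6: on WHITE (2,9): turn R to S, flip to black, move to (3,9). |black|=4
Step 7: on WHITE (3,9): turn R to W, flip to black, move to (3,8). |black|=5
Step 8: on WHITE (3,8): turn R to N, flip to black, move to (2,8). |black|=6
Step 9: on WHITE (2,8): turn R to E, flip to black, move to (2,9). |black|=7
Step 10: on BLACK (2,9): turn L to N, flip to white, move to (1,9). |black|=6
Step 11: on WHITE (1,9): turn R to E, flip to black, move to (1,10). |black|=7
Step 12: on WHITE (1,10): turn R to S, flip to black, move to (2,10). |black|=8
Step 13: on WHITE (2,10): turn R to W, flip to black, move to (2,9). |black|=9
Step 14: on WHITE (2,9): turn R to N, flip to black, move to (1,9). |black|=10
Step 15: on BLACK (1,9): turn L to W, flip to white, move to (1,8). |black|=9
Step 16: on BLACK (1,8): turn L to S, flip to white, move to (2,8). |black|=8
Step 17: on BLACK (2,8): turn L to E, flip to white, move to (2,9). |black|=7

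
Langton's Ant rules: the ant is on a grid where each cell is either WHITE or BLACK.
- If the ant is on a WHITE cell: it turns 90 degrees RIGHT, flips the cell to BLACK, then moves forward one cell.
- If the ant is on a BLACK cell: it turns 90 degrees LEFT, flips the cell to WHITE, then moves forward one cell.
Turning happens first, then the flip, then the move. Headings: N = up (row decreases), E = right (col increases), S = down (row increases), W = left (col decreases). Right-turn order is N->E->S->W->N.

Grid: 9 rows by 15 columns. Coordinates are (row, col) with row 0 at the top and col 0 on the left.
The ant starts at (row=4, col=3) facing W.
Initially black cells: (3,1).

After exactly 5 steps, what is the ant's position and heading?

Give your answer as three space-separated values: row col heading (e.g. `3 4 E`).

Answer: 5 3 S

Derivation:
Step 1: on WHITE (4,3): turn R to N, flip to black, move to (3,3). |black|=2
Step 2: on WHITE (3,3): turn R to E, flip to black, move to (3,4). |black|=3
Step 3: on WHITE (3,4): turn R to S, flip to black, move to (4,4). |black|=4
Step 4: on WHITE (4,4): turn R to W, flip to black, move to (4,3). |black|=5
Step 5: on BLACK (4,3): turn L to S, flip to white, move to (5,3). |black|=4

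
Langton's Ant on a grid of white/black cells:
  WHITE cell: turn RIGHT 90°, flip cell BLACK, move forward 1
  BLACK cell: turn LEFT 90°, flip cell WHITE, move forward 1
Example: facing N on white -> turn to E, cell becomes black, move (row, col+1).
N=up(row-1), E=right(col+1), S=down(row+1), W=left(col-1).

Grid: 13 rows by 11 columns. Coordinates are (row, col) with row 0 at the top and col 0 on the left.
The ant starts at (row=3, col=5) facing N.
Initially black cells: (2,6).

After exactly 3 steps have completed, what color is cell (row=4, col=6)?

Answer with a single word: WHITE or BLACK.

Step 1: on WHITE (3,5): turn R to E, flip to black, move to (3,6). |black|=2
Step 2: on WHITE (3,6): turn R to S, flip to black, move to (4,6). |black|=3
Step 3: on WHITE (4,6): turn R to W, flip to black, move to (4,5). |black|=4

Answer: BLACK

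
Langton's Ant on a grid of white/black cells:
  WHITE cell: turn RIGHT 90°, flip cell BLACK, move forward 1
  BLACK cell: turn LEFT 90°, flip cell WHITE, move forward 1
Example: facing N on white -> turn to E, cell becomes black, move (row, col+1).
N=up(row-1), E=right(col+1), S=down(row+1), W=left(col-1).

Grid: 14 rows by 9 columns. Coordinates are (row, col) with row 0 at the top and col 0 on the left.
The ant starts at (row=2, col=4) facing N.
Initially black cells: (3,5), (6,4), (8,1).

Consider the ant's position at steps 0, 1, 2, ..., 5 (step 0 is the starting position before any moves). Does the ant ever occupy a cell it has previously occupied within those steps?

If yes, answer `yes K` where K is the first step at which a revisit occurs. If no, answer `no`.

Step 1: on WHITE (2,4): turn R to E, flip to black, move to (2,5). |black|=4 — new cell
Step 2: on WHITE (2,5): turn R to S, flip to black, move to (3,5). |black|=5 — new cell
Step 3: on BLACK (3,5): turn L to E, flip to white, move to (3,6). |black|=4 — new cell
Step 4: on WHITE (3,6): turn R to S, flip to black, move to (4,6). |black|=5 — new cell
Step 5: on WHITE (4,6): turn R to W, flip to black, move to (4,5). |black|=6 — new cell
No revisit within 5 steps.

Answer: no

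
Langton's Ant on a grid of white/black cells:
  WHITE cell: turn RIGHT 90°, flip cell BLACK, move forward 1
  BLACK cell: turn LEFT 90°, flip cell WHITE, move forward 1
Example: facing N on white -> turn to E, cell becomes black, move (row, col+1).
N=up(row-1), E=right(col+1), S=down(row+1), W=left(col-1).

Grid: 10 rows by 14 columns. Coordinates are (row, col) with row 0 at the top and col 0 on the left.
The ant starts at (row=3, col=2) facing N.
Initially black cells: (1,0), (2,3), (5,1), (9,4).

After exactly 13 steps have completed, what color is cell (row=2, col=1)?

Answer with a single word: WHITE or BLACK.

Answer: BLACK

Derivation:
Step 1: on WHITE (3,2): turn R to E, flip to black, move to (3,3). |black|=5
Step 2: on WHITE (3,3): turn R to S, flip to black, move to (4,3). |black|=6
Step 3: on WHITE (4,3): turn R to W, flip to black, move to (4,2). |black|=7
Step 4: on WHITE (4,2): turn R to N, flip to black, move to (3,2). |black|=8
Step 5: on BLACK (3,2): turn L to W, flip to white, move to (3,1). |black|=7
Step 6: on WHITE (3,1): turn R to N, flip to black, move to (2,1). |black|=8
Step 7: on WHITE (2,1): turn R to E, flip to black, move to (2,2). |black|=9
Step 8: on WHITE (2,2): turn R to S, flip to black, move to (3,2). |black|=10
Step 9: on WHITE (3,2): turn R to W, flip to black, move to (3,1). |black|=11
Step 10: on BLACK (3,1): turn L to S, flip to white, move to (4,1). |black|=10
Step 11: on WHITE (4,1): turn R to W, flip to black, move to (4,0). |black|=11
Step 12: on WHITE (4,0): turn R to N, flip to black, move to (3,0). |black|=12
Step 13: on WHITE (3,0): turn R to E, flip to black, move to (3,1). |black|=13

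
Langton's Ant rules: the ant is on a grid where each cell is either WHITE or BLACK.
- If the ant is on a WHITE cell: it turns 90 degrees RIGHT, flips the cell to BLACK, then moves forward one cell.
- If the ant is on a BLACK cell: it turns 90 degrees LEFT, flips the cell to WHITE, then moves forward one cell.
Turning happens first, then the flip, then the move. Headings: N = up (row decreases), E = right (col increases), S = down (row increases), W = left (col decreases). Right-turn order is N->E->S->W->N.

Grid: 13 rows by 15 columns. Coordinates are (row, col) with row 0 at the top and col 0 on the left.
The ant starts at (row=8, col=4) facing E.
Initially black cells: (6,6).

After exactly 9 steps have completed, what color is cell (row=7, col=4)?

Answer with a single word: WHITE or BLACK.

Answer: BLACK

Derivation:
Step 1: on WHITE (8,4): turn R to S, flip to black, move to (9,4). |black|=2
Step 2: on WHITE (9,4): turn R to W, flip to black, move to (9,3). |black|=3
Step 3: on WHITE (9,3): turn R to N, flip to black, move to (8,3). |black|=4
Step 4: on WHITE (8,3): turn R to E, flip to black, move to (8,4). |black|=5
Step 5: on BLACK (8,4): turn L to N, flip to white, move to (7,4). |black|=4
Step 6: on WHITE (7,4): turn R to E, flip to black, move to (7,5). |black|=5
Step 7: on WHITE (7,5): turn R to S, flip to black, move to (8,5). |black|=6
Step 8: on WHITE (8,5): turn R to W, flip to black, move to (8,4). |black|=7
Step 9: on WHITE (8,4): turn R to N, flip to black, move to (7,4). |black|=8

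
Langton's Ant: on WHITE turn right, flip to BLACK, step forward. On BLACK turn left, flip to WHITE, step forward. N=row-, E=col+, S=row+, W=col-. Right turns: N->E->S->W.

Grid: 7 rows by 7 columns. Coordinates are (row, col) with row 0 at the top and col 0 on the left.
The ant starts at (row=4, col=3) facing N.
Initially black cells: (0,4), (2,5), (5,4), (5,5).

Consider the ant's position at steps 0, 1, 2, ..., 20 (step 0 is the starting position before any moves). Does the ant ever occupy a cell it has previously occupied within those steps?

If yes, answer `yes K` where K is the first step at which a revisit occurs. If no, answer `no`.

Step 1: on WHITE (4,3): turn R to E, flip to black, move to (4,4). |black|=5 — new cell
Step 2: on WHITE (4,4): turn R to S, flip to black, move to (5,4). |black|=6 — new cell
Step 3: on BLACK (5,4): turn L to E, flip to white, move to (5,5). |black|=5 — new cell
Step 4: on BLACK (5,5): turn L to N, flip to white, move to (4,5). |black|=4 — new cell
Step 5: on WHITE (4,5): turn R to E, flip to black, move to (4,6). |black|=5 — new cell
Step 6: on WHITE (4,6): turn R to S, flip to black, move to (5,6). |black|=6 — new cell
Step 7: on WHITE (5,6): turn R to W, flip to black, move to (5,5). |black|=7 — REVISIT

Answer: yes 7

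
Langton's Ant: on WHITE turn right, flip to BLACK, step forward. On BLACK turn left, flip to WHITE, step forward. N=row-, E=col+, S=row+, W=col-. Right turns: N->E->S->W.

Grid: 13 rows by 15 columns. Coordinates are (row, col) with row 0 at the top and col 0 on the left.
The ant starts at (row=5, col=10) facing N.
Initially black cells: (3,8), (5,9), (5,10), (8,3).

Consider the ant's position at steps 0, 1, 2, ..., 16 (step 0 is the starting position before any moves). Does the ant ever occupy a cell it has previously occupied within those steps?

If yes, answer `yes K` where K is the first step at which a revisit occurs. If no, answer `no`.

Answer: yes 5

Derivation:
Step 1: on BLACK (5,10): turn L to W, flip to white, move to (5,9). |black|=3 — new cell
Step 2: on BLACK (5,9): turn L to S, flip to white, move to (6,9). |black|=2 — new cell
Step 3: on WHITE (6,9): turn R to W, flip to black, move to (6,8). |black|=3 — new cell
Step 4: on WHITE (6,8): turn R to N, flip to black, move to (5,8). |black|=4 — new cell
Step 5: on WHITE (5,8): turn R to E, flip to black, move to (5,9). |black|=5 — REVISIT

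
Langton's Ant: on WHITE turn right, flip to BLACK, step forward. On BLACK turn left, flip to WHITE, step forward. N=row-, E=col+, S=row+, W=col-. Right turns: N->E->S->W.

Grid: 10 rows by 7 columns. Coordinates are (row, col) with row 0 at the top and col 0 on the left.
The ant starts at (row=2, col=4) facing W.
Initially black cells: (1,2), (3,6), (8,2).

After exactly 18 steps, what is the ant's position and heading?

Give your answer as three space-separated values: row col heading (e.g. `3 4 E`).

Answer: 3 5 E

Derivation:
Step 1: on WHITE (2,4): turn R to N, flip to black, move to (1,4). |black|=4
Step 2: on WHITE (1,4): turn R to E, flip to black, move to (1,5). |black|=5
Step 3: on WHITE (1,5): turn R to S, flip to black, move to (2,5). |black|=6
Step 4: on WHITE (2,5): turn R to W, flip to black, move to (2,4). |black|=7
Step 5: on BLACK (2,4): turn L to S, flip to white, move to (3,4). |black|=6
Step 6: on WHITE (3,4): turn R to W, flip to black, move to (3,3). |black|=7
Step 7: on WHITE (3,3): turn R to N, flip to black, move to (2,3). |black|=8
Step 8: on WHITE (2,3): turn R to E, flip to black, move to (2,4). |black|=9
Step 9: on WHITE (2,4): turn R to S, flip to black, move to (3,4). |black|=10
Step 10: on BLACK (3,4): turn L to E, flip to white, move to (3,5). |black|=9
Step 11: on WHITE (3,5): turn R to S, flip to black, move to (4,5). |black|=10
Step 12: on WHITE (4,5): turn R to W, flip to black, move to (4,4). |black|=11
Step 13: on WHITE (4,4): turn R to N, flip to black, move to (3,4). |black|=12
Step 14: on WHITE (3,4): turn R to E, flip to black, move to (3,5). |black|=13
Step 15: on BLACK (3,5): turn L to N, flip to white, move to (2,5). |black|=12
Step 16: on BLACK (2,5): turn L to W, flip to white, move to (2,4). |black|=11
Step 17: on BLACK (2,4): turn L to S, flip to white, move to (3,4). |black|=10
Step 18: on BLACK (3,4): turn L to E, flip to white, move to (3,5). |black|=9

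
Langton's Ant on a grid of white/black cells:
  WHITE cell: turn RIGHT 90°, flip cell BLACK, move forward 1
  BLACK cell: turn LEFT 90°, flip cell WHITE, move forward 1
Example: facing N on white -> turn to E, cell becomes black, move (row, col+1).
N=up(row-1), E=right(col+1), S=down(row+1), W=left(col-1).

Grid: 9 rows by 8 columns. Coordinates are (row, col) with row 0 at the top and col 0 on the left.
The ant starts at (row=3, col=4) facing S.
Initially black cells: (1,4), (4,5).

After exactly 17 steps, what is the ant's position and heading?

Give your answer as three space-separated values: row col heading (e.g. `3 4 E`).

Step 1: on WHITE (3,4): turn R to W, flip to black, move to (3,3). |black|=3
Step 2: on WHITE (3,3): turn R to N, flip to black, move to (2,3). |black|=4
Step 3: on WHITE (2,3): turn R to E, flip to black, move to (2,4). |black|=5
Step 4: on WHITE (2,4): turn R to S, flip to black, move to (3,4). |black|=6
Step 5: on BLACK (3,4): turn L to E, flip to white, move to (3,5). |black|=5
Step 6: on WHITE (3,5): turn R to S, flip to black, move to (4,5). |black|=6
Step 7: on BLACK (4,5): turn L to E, flip to white, move to (4,6). |black|=5
Step 8: on WHITE (4,6): turn R to S, flip to black, move to (5,6). |black|=6
Step 9: on WHITE (5,6): turn R to W, flip to black, move to (5,5). |black|=7
Step 10: on WHITE (5,5): turn R to N, flip to black, move to (4,5). |black|=8
Step 11: on WHITE (4,5): turn R to E, flip to black, move to (4,6). |black|=9
Step 12: on BLACK (4,6): turn L to N, flip to white, move to (3,6). |black|=8
Step 13: on WHITE (3,6): turn R to E, flip to black, move to (3,7). |black|=9
Step 14: on WHITE (3,7): turn R to S, flip to black, move to (4,7). |black|=10
Step 15: on WHITE (4,7): turn R to W, flip to black, move to (4,6). |black|=11
Step 16: on WHITE (4,6): turn R to N, flip to black, move to (3,6). |black|=12
Step 17: on BLACK (3,6): turn L to W, flip to white, move to (3,5). |black|=11

Answer: 3 5 W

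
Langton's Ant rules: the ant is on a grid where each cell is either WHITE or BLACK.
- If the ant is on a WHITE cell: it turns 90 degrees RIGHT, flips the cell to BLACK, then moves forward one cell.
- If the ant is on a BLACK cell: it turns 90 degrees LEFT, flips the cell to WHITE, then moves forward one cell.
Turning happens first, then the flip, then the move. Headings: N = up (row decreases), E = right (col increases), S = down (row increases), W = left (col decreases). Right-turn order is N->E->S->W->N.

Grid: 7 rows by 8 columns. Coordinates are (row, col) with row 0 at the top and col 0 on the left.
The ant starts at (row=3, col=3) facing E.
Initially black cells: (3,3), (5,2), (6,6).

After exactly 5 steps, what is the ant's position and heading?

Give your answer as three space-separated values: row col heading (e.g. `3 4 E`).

Answer: 2 3 N

Derivation:
Step 1: on BLACK (3,3): turn L to N, flip to white, move to (2,3). |black|=2
Step 2: on WHITE (2,3): turn R to E, flip to black, move to (2,4). |black|=3
Step 3: on WHITE (2,4): turn R to S, flip to black, move to (3,4). |black|=4
Step 4: on WHITE (3,4): turn R to W, flip to black, move to (3,3). |black|=5
Step 5: on WHITE (3,3): turn R to N, flip to black, move to (2,3). |black|=6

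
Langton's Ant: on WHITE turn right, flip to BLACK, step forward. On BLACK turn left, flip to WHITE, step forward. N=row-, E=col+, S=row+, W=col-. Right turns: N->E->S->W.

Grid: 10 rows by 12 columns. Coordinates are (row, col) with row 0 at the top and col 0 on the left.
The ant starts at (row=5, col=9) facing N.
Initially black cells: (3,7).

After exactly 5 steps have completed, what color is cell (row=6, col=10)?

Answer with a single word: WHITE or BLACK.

Step 1: on WHITE (5,9): turn R to E, flip to black, move to (5,10). |black|=2
Step 2: on WHITE (5,10): turn R to S, flip to black, move to (6,10). |black|=3
Step 3: on WHITE (6,10): turn R to W, flip to black, move to (6,9). |black|=4
Step 4: on WHITE (6,9): turn R to N, flip to black, move to (5,9). |black|=5
Step 5: on BLACK (5,9): turn L to W, flip to white, move to (5,8). |black|=4

Answer: BLACK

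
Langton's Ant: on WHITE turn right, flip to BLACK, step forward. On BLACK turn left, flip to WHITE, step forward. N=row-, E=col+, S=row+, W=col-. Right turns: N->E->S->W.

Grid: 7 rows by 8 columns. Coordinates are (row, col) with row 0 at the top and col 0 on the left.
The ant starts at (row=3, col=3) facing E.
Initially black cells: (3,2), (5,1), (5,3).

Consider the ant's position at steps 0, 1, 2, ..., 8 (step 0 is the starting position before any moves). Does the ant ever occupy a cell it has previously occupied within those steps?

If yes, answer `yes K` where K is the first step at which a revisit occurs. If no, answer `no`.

Answer: yes 7

Derivation:
Step 1: on WHITE (3,3): turn R to S, flip to black, move to (4,3). |black|=4 — new cell
Step 2: on WHITE (4,3): turn R to W, flip to black, move to (4,2). |black|=5 — new cell
Step 3: on WHITE (4,2): turn R to N, flip to black, move to (3,2). |black|=6 — new cell
Step 4: on BLACK (3,2): turn L to W, flip to white, move to (3,1). |black|=5 — new cell
Step 5: on WHITE (3,1): turn R to N, flip to black, move to (2,1). |black|=6 — new cell
Step 6: on WHITE (2,1): turn R to E, flip to black, move to (2,2). |black|=7 — new cell
Step 7: on WHITE (2,2): turn R to S, flip to black, move to (3,2). |black|=8 — REVISIT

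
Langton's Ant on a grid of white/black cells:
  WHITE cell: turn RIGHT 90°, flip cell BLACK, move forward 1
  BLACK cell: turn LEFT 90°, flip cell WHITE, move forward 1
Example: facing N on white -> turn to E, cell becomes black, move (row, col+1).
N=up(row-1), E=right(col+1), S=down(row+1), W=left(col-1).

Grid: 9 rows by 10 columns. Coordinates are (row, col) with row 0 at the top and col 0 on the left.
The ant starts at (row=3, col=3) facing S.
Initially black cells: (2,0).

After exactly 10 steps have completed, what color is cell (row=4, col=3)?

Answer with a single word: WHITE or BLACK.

Step 1: on WHITE (3,3): turn R to W, flip to black, move to (3,2). |black|=2
Step 2: on WHITE (3,2): turn R to N, flip to black, move to (2,2). |black|=3
Step 3: on WHITE (2,2): turn R to E, flip to black, move to (2,3). |black|=4
Step 4: on WHITE (2,3): turn R to S, flip to black, move to (3,3). |black|=5
Step 5: on BLACK (3,3): turn L to E, flip to white, move to (3,4). |black|=4
Step 6: on WHITE (3,4): turn R to S, flip to black, move to (4,4). |black|=5
Step 7: on WHITE (4,4): turn R to W, flip to black, move to (4,3). |black|=6
Step 8: on WHITE (4,3): turn R to N, flip to black, move to (3,3). |black|=7
Step 9: on WHITE (3,3): turn R to E, flip to black, move to (3,4). |black|=8
Step 10: on BLACK (3,4): turn L to N, flip to white, move to (2,4). |black|=7

Answer: BLACK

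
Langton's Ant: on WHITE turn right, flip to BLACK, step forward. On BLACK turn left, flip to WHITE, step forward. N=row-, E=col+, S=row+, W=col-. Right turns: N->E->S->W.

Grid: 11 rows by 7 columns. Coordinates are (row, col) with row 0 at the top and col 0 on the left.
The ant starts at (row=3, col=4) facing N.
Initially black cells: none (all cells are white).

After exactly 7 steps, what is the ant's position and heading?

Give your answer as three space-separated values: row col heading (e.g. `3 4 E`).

Answer: 2 4 E

Derivation:
Step 1: on WHITE (3,4): turn R to E, flip to black, move to (3,5). |black|=1
Step 2: on WHITE (3,5): turn R to S, flip to black, move to (4,5). |black|=2
Step 3: on WHITE (4,5): turn R to W, flip to black, move to (4,4). |black|=3
Step 4: on WHITE (4,4): turn R to N, flip to black, move to (3,4). |black|=4
Step 5: on BLACK (3,4): turn L to W, flip to white, move to (3,3). |black|=3
Step 6: on WHITE (3,3): turn R to N, flip to black, move to (2,3). |black|=4
Step 7: on WHITE (2,3): turn R to E, flip to black, move to (2,4). |black|=5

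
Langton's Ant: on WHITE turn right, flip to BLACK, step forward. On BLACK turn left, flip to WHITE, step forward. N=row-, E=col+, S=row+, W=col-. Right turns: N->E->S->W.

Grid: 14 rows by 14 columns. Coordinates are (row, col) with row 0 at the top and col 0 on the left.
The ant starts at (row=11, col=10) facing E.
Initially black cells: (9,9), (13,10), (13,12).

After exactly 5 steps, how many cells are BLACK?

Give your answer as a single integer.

Step 1: on WHITE (11,10): turn R to S, flip to black, move to (12,10). |black|=4
Step 2: on WHITE (12,10): turn R to W, flip to black, move to (12,9). |black|=5
Step 3: on WHITE (12,9): turn R to N, flip to black, move to (11,9). |black|=6
Step 4: on WHITE (11,9): turn R to E, flip to black, move to (11,10). |black|=7
Step 5: on BLACK (11,10): turn L to N, flip to white, move to (10,10). |black|=6

Answer: 6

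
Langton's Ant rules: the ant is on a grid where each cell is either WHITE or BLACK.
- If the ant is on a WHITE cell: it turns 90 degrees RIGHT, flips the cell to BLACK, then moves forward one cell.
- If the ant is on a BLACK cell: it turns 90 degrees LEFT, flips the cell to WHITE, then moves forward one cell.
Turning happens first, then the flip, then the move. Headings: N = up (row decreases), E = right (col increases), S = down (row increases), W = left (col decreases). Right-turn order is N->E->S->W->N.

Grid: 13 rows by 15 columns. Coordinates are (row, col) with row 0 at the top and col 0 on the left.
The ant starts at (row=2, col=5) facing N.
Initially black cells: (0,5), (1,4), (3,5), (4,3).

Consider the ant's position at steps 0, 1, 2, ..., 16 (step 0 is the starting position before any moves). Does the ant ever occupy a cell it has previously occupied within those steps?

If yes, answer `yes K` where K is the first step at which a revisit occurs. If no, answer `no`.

Step 1: on WHITE (2,5): turn R to E, flip to black, move to (2,6). |black|=5 — new cell
Step 2: on WHITE (2,6): turn R to S, flip to black, move to (3,6). |black|=6 — new cell
Step 3: on WHITE (3,6): turn R to W, flip to black, move to (3,5). |black|=7 — new cell
Step 4: on BLACK (3,5): turn L to S, flip to white, move to (4,5). |black|=6 — new cell
Step 5: on WHITE (4,5): turn R to W, flip to black, move to (4,4). |black|=7 — new cell
Step 6: on WHITE (4,4): turn R to N, flip to black, move to (3,4). |black|=8 — new cell
Step 7: on WHITE (3,4): turn R to E, flip to black, move to (3,5). |black|=9 — REVISIT

Answer: yes 7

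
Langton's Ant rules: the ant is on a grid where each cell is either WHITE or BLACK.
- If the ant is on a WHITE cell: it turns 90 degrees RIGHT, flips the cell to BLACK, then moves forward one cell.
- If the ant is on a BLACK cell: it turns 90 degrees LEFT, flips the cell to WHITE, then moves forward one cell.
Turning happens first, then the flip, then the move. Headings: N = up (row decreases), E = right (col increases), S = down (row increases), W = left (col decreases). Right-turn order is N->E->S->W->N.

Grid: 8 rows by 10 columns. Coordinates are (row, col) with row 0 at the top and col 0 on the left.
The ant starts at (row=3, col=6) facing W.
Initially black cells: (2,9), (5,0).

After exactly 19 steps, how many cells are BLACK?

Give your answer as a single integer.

Step 1: on WHITE (3,6): turn R to N, flip to black, move to (2,6). |black|=3
Step 2: on WHITE (2,6): turn R to E, flip to black, move to (2,7). |black|=4
Step 3: on WHITE (2,7): turn R to S, flip to black, move to (3,7). |black|=5
Step 4: on WHITE (3,7): turn R to W, flip to black, move to (3,6). |black|=6
Step 5: on BLACK (3,6): turn L to S, flip to white, move to (4,6). |black|=5
Step 6: on WHITE (4,6): turn R to W, flip to black, move to (4,5). |black|=6
Step 7: on WHITE (4,5): turn R to N, flip to black, move to (3,5). |black|=7
Step 8: on WHITE (3,5): turn R to E, flip to black, move to (3,6). |black|=8
Step 9: on WHITE (3,6): turn R to S, flip to black, move to (4,6). |black|=9
Step 10: on BLACK (4,6): turn L to E, flip to white, move to (4,7). |black|=8
Step 11: on WHITE (4,7): turn R to S, flip to black, move to (5,7). |black|=9
Step 12: on WHITE (5,7): turn R to W, flip to black, move to (5,6). |black|=10
Step 13: on WHITE (5,6): turn R to N, flip to black, move to (4,6). |black|=11
Step 14: on WHITE (4,6): turn R to E, flip to black, move to (4,7). |black|=12
Step 15: on BLACK (4,7): turn L to N, flip to white, move to (3,7). |black|=11
Step 16: on BLACK (3,7): turn L to W, flip to white, move to (3,6). |black|=10
Step 17: on BLACK (3,6): turn L to S, flip to white, move to (4,6). |black|=9
Step 18: on BLACK (4,6): turn L to E, flip to white, move to (4,7). |black|=8
Step 19: on WHITE (4,7): turn R to S, flip to black, move to (5,7). |black|=9

Answer: 9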